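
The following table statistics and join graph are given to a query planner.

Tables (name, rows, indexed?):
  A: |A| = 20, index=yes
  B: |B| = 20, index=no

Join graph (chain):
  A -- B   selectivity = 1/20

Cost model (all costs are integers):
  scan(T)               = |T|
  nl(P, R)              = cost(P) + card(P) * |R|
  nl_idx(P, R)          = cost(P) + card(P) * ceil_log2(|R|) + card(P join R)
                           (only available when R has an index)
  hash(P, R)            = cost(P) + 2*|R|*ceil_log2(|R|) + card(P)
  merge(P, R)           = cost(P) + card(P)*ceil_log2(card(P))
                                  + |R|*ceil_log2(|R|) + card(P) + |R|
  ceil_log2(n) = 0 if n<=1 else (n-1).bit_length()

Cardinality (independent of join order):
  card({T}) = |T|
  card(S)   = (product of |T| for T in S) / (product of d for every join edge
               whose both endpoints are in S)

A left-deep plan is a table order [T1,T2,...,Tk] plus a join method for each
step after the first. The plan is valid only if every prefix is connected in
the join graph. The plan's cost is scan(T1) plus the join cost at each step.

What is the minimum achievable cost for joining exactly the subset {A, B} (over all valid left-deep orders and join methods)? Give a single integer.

Selinger DP over subsets of {A,B}:
  {A}: scan cost=20, card=20
  {B}: scan cost=20, card=20
  {AB}: card=20; try (A,nl_idx)→140, (B,hash)→240, (A,hash)→240, (B,merge)→260, (A,merge)→260, (B,nl)→420 …(+1); best=140 via (A,nl_idx)

140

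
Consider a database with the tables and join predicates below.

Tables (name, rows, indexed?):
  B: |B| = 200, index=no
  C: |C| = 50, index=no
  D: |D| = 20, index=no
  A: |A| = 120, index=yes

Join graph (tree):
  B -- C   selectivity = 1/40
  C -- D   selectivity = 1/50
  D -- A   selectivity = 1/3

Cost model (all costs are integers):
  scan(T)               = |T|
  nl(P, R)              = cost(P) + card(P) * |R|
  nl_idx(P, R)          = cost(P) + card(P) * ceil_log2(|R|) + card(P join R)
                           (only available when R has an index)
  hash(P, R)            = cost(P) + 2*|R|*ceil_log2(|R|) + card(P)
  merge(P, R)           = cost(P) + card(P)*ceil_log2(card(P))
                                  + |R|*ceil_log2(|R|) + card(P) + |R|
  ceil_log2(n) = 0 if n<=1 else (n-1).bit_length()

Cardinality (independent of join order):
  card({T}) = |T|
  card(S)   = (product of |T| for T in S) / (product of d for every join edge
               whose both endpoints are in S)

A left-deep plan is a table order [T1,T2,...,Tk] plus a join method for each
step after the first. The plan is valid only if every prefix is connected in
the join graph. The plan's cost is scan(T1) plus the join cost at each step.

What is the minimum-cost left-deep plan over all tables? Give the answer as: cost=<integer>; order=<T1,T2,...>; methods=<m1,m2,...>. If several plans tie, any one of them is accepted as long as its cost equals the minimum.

Selinger DP (subsets sized 1..n):
  {B}: scan cost=200, card=200
  {C}: scan cost=50, card=50
  {D}: scan cost=20, card=20
  {A}: scan cost=120, card=120
  {BC}: card=250; try (C,hash)→1000, (B,merge)→2200, (C,merge)→2350, (B,hash)→3300, (B,nl)→10050, (C,nl)→10200; best=1000 via (C,hash)
  {CD}: card=20; try (D,hash)→300, (C,merge)→490, (D,merge)→520, (C,hash)→640, (C,nl)→1020, (D,nl)→1050; best=300 via (D,hash)
  {AD}: card=800; try (D,hash)→440, (A,nl_idx)→960, (A,merge)→1100, (D,merge)→1200, (A,hash)→1720, (A,nl)→2420 …(+1); best=440 via (D,hash)
  {BCD}: card=100; try (D,hash)→1450, (B,merge)→2220, (D,merge)→3370, (B,hash)→3520, (B,nl)→4300, (D,nl)→6000; best=1450 via (D,hash)
  {ACD}: card=800; try (A,nl_idx)→1240, (A,merge)→1380, (C,hash)→1840, (A,hash)→2000, (A,nl)→2700, (C,merge)→9590 …(+1); best=1240 via (A,nl_idx)
  {ABCD}: card=4000; try (A,merge)→3210, (A,hash)→3230, (B,hash)→5240, (A,nl_idx)→6150, (B,merge)→11840, (A,nl)→13450 …(+1); best=3210 via (A,merge)

cost=3210; order=B,C,D,A; methods=hash,hash,merge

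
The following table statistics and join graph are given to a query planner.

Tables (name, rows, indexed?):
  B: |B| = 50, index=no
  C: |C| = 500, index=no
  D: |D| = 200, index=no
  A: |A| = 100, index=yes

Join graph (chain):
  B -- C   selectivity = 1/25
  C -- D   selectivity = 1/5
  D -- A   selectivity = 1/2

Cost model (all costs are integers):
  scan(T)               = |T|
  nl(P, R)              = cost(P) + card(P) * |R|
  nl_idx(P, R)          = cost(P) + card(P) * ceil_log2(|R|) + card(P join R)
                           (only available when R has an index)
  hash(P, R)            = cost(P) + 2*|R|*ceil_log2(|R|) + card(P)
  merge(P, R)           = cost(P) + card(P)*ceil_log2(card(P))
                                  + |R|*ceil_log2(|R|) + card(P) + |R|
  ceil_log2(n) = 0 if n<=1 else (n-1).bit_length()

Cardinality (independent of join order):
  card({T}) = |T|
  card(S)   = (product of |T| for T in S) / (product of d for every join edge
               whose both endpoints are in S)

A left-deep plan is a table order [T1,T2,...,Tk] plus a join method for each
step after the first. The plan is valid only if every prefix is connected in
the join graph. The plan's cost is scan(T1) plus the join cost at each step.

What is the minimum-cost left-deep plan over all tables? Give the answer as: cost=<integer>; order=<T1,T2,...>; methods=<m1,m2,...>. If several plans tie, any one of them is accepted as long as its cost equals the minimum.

Selinger DP (subsets sized 1..n):
  {B}: scan cost=50, card=50
  {C}: scan cost=500, card=500
  {D}: scan cost=200, card=200
  {A}: scan cost=100, card=100
  {BC}: card=1000; try (B,hash)→1600, (C,merge)→5400, (B,merge)→5850, (C,hash)→9100, (C,nl)→25050, (B,nl)→25500; best=1600 via (B,hash)
  {CD}: card=20000; try (D,hash)→4200, (C,merge)→7000, (D,merge)→7300, (C,hash)→9400, (C,nl)→100200, (D,nl)→100500; best=4200 via (D,hash)
  {AD}: card=10000; try (A,hash)→1800, (D,merge)→2700, (A,merge)→2800, (D,hash)→3400, (A,nl_idx)→11600, (D,nl)→20100 …(+1); best=1800 via (A,hash)
  {BCD}: card=40000; try (D,hash)→5800, (D,merge)→14400, (B,hash)→24800, (D,nl)→201600, (B,merge)→324550, (B,nl)→1004200; best=5800 via (D,hash)
  {ACD}: card=1000000; try (C,hash)→20800, (A,hash)→25600, (C,merge)→156800, (A,merge)→325000, (A,nl_idx)→1144200, (A,nl)→2004200 …(+1); best=20800 via (C,hash)
  {ABCD}: card=2000000; try (A,hash)→47200, (A,merge)→686600, (B,hash)→1021400, (A,nl_idx)→2285800, (A,nl)→4005800, (B,merge)→21021150 …(+1); best=47200 via (A,hash)

cost=47200; order=C,B,D,A; methods=hash,hash,hash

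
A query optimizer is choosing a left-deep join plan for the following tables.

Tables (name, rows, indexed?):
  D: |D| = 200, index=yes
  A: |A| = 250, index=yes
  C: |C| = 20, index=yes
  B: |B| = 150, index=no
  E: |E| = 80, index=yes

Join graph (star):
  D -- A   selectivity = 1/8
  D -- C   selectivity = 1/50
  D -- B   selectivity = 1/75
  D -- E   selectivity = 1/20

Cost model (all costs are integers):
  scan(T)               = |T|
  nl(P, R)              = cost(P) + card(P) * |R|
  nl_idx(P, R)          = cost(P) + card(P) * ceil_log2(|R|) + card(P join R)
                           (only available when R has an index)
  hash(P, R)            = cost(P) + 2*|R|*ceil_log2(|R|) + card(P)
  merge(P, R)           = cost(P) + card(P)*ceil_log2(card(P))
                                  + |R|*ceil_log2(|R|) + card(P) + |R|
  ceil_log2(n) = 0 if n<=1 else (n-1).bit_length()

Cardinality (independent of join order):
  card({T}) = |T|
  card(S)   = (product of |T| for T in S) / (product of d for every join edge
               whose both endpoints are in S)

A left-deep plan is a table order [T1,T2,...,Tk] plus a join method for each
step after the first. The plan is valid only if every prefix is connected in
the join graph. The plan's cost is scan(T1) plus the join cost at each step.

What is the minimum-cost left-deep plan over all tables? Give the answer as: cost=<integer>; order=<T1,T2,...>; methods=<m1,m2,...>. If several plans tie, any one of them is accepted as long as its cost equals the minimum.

Selinger DP (subsets sized 1..n):
  {D}: scan cost=200, card=200
  {A}: scan cost=250, card=250
  {C}: scan cost=20, card=20
  {B}: scan cost=150, card=150
  {E}: scan cost=80, card=80
  {AD}: card=6250; try (D,hash)→3700, (A,merge)→4250, (D,merge)→4300, (A,hash)→4400, (A,nl_idx)→8050, (D,nl_idx)→8500 …(+2); best=3700 via (D,hash)
  {CD}: card=80; try (D,nl_idx)→260, (C,hash)→600, (C,nl_idx)→1280, (D,merge)→1940, (C,merge)→2120, (D,hash)→3240 …(+2); best=260 via (D,nl_idx)
  {BD}: card=400; try (D,nl_idx)→1750, (B,hash)→2800, (D,merge)→3300, (B,merge)→3350, (D,hash)→3500, (D,nl)→30150 …(+1); best=1750 via (D,nl_idx)
  {DE}: card=800; try (E,hash)→1520, (D,nl_idx)→1520, (E,nl_idx)→2400, (D,merge)→2520, (E,merge)→2640, (D,hash)→3360 …(+2); best=1520 via (E,hash)
  {ACD}: card=2500; try (A,merge)→3150, (A,nl_idx)→3400, (A,hash)→4340, (C,hash)→10150, (A,nl)→20260, (C,nl_idx)→37450 …(+2); best=3150 via (A,merge)
  {ABD}: card=12500; try (A,hash)→6150, (A,merge)→8000, (B,hash)→12350, (A,nl_idx)→17450, (B,merge)→92550, (A,nl)→101750 …(+1); best=6150 via (A,hash)
  {ADE}: card=25000; try (A,hash)→6320, (E,hash)→11070, (A,merge)→12570, (A,nl_idx)→32920, (E,nl_idx)→72450, (E,merge)→91840 …(+2); best=6320 via (A,hash)
  {BCD}: card=160; try (B,merge)→2250, (C,hash)→2350, (B,hash)→2740, (C,nl_idx)→3910, (C,merge)→5870, (C,nl)→9750 …(+1); best=2250 via (B,merge)
  {CDE}: card=320; try (E,nl_idx)→1140, (E,hash)→1460, (E,merge)→1540, (C,hash)→2520, (C,nl_idx)→5840, (E,nl)→6660 …(+2); best=1140 via (E,nl_idx)
  {BDE}: card=1600; try (E,hash)→3270, (B,hash)→4720, (E,nl_idx)→6150, (E,merge)→6390, (B,merge)→11670, (E,nl)→33750 …(+1); best=3270 via (E,hash)
  {ABCD}: card=5000; try (A,merge)→5940, (A,hash)→6410, (B,hash)→8050, (A,nl_idx)→8530, (C,hash)→18850, (B,merge)→37000 …(+5); best=5940 via (A,merge)
  {ACDE}: card=10000; try (A,hash)→5460, (A,merge)→6590, (E,hash)→6770, (A,nl_idx)→13700, (E,nl_idx)→30650, (C,hash)→31520 …(+6); best=5460 via (A,hash)
  {ABDE}: card=50000; try (A,hash)→8870, (E,hash)→19770, (A,merge)→24720, (B,hash)→33720, (A,nl_idx)→66070, (E,nl_idx)→143650 …(+5); best=8870 via (A,hash)
  {BCDE}: card=640; try (E,hash)→3530, (B,hash)→3860, (E,nl_idx)→4010, (E,merge)→4330, (C,hash)→5070, (B,merge)→5690 …(+5); best=3530 via (E,hash)
  {ABCDE}: card=20000; try (A,hash)→8170, (E,hash)→12060, (A,merge)→12820, (B,hash)→17860, (A,nl_idx)→28650, (C,hash)→59070 …(+9); best=8170 via (A,hash)

cost=8170; order=C,D,B,E,A; methods=nl_idx,merge,hash,hash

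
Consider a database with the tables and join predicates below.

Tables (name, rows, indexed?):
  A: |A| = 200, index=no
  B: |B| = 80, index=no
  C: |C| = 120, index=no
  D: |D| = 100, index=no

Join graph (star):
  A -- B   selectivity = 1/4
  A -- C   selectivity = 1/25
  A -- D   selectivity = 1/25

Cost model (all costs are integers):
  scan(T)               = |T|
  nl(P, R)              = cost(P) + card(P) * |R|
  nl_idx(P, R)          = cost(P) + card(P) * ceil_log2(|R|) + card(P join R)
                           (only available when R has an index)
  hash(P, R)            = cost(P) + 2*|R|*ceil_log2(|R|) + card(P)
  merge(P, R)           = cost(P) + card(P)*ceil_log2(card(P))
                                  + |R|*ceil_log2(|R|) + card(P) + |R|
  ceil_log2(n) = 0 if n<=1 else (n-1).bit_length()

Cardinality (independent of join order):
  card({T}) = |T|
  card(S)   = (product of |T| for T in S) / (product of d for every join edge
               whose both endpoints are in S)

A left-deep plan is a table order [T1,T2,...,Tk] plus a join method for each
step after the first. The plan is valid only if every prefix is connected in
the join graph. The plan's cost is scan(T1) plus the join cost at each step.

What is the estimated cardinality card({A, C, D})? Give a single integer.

3840

Tables in S: A(200), C(120), D(100)
Edges inside S: A-C(d=25), A-D(d=25)
numerator = 200 * 120 * 100 = 2400000
denominator = 25 * 25 = 625
card(S) = 2400000 / 625 = 3840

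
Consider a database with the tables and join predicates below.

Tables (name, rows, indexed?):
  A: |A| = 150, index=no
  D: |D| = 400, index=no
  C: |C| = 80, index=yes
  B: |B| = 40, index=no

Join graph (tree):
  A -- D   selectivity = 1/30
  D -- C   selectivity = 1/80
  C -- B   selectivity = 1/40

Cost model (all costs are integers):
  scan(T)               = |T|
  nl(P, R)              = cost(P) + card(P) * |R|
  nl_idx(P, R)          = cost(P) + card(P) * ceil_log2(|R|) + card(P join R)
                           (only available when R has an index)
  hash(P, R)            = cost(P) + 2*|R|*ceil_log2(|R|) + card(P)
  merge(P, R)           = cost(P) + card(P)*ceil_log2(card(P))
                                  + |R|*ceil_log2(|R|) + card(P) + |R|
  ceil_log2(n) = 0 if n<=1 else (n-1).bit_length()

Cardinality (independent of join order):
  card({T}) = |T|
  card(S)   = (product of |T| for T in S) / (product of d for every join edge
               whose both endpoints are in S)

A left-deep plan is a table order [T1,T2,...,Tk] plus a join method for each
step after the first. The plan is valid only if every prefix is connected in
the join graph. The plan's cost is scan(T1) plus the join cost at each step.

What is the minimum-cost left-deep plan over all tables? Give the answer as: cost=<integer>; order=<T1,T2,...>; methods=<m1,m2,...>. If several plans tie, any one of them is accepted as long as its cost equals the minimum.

cost=5600; order=D,C,B,A; methods=hash,hash,hash

Selinger DP (subsets sized 1..n):
  {A}: scan cost=150, card=150
  {D}: scan cost=400, card=400
  {C}: scan cost=80, card=80
  {B}: scan cost=40, card=40
  {AD}: card=2000; try (A,hash)→3200, (D,merge)→5500, (A,merge)→5750, (D,hash)→7500, (D,nl)→60150, (A,nl)→60400; best=3200 via (A,hash)
  {CD}: card=400; try (C,hash)→1920, (C,nl_idx)→3600, (D,merge)→4720, (C,merge)→5040, (D,hash)→7360, (D,nl)→32080 …(+1); best=1920 via (C,hash)
  {BC}: card=80; try (C,nl_idx)→400, (B,hash)→640, (C,merge)→960, (B,merge)→1000, (C,hash)→1200, (C,nl)→3240 …(+1); best=400 via (C,nl_idx)
  {ACD}: card=2000; try (A,hash)→4720, (C,hash)→6320, (A,merge)→7270, (C,nl_idx)→19200, (C,merge)→27840, (A,nl)→61920 …(+1); best=4720 via (A,hash)
  {BCD}: card=400; try (B,hash)→2800, (D,merge)→5040, (B,merge)→6200, (D,hash)→7680, (B,nl)→17920, (D,nl)→32400; best=2800 via (B,hash)
  {ABCD}: card=2000; try (A,hash)→5600, (B,hash)→7200, (A,merge)→8150, (B,merge)→29000, (A,nl)→62800, (B,nl)→84720; best=5600 via (A,hash)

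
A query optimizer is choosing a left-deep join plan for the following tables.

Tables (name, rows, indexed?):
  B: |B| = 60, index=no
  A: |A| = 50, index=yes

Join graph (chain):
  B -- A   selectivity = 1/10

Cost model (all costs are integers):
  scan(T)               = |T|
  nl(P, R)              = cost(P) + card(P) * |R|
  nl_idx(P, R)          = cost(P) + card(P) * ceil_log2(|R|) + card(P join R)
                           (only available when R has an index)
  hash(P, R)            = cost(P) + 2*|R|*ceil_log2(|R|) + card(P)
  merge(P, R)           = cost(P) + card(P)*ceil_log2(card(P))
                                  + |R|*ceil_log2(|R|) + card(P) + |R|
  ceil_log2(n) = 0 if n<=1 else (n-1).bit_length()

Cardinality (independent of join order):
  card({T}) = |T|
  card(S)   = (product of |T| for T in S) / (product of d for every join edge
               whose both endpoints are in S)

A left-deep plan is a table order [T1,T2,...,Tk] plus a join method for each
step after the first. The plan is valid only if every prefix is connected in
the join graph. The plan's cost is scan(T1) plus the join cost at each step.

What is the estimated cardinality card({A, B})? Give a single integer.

Tables in S: A(50), B(60)
Edges inside S: B-A(d=10)
numerator = 50 * 60 = 3000
denominator = 10 = 10
card(S) = 3000 / 10 = 300

300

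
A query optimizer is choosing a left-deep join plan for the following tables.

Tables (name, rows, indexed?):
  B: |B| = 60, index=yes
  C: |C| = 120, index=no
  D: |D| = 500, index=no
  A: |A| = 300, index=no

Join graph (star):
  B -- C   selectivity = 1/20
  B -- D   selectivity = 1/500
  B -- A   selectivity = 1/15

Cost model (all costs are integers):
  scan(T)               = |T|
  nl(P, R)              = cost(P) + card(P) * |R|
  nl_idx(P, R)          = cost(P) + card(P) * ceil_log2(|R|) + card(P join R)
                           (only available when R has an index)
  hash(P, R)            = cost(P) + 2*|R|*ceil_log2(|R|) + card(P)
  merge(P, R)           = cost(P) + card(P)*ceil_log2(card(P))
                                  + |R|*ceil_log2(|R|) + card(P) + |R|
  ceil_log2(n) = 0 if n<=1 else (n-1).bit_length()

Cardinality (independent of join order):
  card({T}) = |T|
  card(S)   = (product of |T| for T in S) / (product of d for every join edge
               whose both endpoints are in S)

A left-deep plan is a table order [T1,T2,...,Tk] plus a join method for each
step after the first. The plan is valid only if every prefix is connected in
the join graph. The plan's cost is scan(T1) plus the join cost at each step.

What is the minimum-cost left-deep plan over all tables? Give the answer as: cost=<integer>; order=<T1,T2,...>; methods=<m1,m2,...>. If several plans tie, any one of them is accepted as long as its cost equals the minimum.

Selinger DP (subsets sized 1..n):
  {B}: scan cost=60, card=60
  {C}: scan cost=120, card=120
  {D}: scan cost=500, card=500
  {A}: scan cost=300, card=300
  {BC}: card=360; try (B,hash)→960, (B,nl_idx)→1200, (C,merge)→1440, (B,merge)→1500, (C,hash)→1800, (C,nl)→7260 …(+1); best=960 via (B,hash)
  {BD}: card=60; try (B,hash)→1720, (B,nl_idx)→3560, (D,merge)→5480, (B,merge)→5920, (D,hash)→9120, (D,nl)→30060 …(+1); best=1720 via (B,hash)
  {AB}: card=1200; try (B,hash)→1320, (B,nl_idx)→3300, (A,merge)→3480, (B,merge)→3720, (A,hash)→5520, (A,nl)→18060 …(+1); best=1320 via (B,hash)
  {BCD}: card=360; try (C,merge)→3100, (C,hash)→3460, (C,nl)→8920, (D,merge)→9560, (D,hash)→10320, (D,nl)→180960; best=3100 via (C,merge)
  {ABC}: card=7200; try (C,hash)→4200, (A,hash)→6720, (A,merge)→7560, (C,merge)→16680, (A,nl)→108960, (C,nl)→145320; best=4200 via (C,hash)
  {ABD}: card=1200; try (A,merge)→5140, (A,hash)→7180, (D,hash)→11520, (A,nl)→19720, (D,merge)→20720, (D,nl)→601320; best=5140 via (A,merge)
  {ABCD}: card=7200; try (C,hash)→8020, (A,hash)→8860, (A,merge)→9700, (D,hash)→20400, (C,merge)→20500, (D,merge)→110000 …(+3); best=8020 via (C,hash)

cost=8020; order=D,B,A,C; methods=hash,merge,hash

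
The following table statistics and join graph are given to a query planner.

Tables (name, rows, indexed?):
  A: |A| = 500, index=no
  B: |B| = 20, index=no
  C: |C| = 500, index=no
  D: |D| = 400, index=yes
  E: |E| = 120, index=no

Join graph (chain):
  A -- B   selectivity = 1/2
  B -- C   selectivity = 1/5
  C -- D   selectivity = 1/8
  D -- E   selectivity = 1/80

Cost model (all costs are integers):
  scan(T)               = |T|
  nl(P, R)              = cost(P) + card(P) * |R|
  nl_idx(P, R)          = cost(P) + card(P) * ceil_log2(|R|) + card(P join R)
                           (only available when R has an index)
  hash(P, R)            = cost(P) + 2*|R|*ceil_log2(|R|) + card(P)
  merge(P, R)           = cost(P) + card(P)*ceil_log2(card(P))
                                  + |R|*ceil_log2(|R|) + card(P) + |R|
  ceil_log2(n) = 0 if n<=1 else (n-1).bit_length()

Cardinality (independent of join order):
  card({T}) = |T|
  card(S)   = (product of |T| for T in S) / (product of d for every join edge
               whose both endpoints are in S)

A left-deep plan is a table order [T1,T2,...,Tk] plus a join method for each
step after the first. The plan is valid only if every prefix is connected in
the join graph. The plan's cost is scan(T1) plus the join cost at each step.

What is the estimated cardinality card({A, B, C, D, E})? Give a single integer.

Tables in S: A(500), B(20), C(500), D(400), E(120)
Edges inside S: A-B(d=2), B-C(d=5), C-D(d=8), D-E(d=80)
numerator = 500 * 20 * 500 * 400 * 120 = 240000000000
denominator = 2 * 5 * 8 * 80 = 6400
card(S) = 240000000000 / 6400 = 37500000

37500000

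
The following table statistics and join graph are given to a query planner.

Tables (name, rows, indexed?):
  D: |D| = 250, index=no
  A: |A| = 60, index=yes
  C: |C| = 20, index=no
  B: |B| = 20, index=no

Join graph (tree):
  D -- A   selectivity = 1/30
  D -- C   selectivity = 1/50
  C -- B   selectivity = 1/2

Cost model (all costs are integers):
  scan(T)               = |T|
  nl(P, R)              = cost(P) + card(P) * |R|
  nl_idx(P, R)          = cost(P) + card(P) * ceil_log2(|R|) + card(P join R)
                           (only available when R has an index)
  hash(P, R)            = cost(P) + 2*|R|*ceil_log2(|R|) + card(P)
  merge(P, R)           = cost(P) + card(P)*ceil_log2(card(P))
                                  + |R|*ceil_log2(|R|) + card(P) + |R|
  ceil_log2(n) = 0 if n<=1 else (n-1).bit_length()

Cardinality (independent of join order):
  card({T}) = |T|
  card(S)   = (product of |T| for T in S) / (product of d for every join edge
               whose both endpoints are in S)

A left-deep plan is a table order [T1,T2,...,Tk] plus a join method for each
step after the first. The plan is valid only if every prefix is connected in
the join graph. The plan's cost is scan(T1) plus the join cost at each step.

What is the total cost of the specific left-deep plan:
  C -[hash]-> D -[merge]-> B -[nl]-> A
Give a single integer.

step 1: scan C: cost=20, card=20
step 2: join D via hash
    card(P join D) = 20*250/(50) = 100
    cost = 20 + 2*250*8 + 20 = 4040
step 3: join B via merge
    card(P join B) = 100*20/(2) = 1000
    cost = 4040 + 100*7 + 20*5 + 100 + 20 = 4960
step 4: join A via nl
    card(P join A) = 1000*60/(30) = 2000
    cost = 4960 + 1000*60 = 64960

64960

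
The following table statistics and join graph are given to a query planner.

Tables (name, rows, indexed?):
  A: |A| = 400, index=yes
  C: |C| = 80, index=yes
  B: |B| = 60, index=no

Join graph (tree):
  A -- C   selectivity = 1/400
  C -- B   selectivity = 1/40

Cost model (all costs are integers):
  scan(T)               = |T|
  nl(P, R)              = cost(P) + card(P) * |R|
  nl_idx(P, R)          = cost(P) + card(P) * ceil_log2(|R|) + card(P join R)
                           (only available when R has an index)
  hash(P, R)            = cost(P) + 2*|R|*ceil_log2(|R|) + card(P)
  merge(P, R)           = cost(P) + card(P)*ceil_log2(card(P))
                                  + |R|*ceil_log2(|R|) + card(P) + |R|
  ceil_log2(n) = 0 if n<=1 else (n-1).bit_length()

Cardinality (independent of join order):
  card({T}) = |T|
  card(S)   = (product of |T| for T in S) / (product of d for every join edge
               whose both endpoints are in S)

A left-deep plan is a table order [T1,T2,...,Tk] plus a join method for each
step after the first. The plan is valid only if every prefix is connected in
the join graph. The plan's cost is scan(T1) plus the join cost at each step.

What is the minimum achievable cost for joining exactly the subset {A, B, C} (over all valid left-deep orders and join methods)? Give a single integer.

Selinger DP over subsets of {A,B,C}:
  {A}: scan cost=400, card=400
  {C}: scan cost=80, card=80
  {B}: scan cost=60, card=60
  {AC}: card=80; try (A,nl_idx)→880, (C,hash)→1920, (C,nl_idx)→3280, (A,merge)→4720, (C,merge)→5040, (A,hash)→7360 …(+2); best=880 via (A,nl_idx)
  {BC}: card=120; try (C,nl_idx)→600, (B,hash)→880, (C,merge)→1120, (B,merge)→1140, (C,hash)→1240, (C,nl)→4860 …(+1); best=600 via (C,nl_idx)
  {ABC}: card=120; try (B,hash)→1680, (A,nl_idx)→1800, (B,merge)→1940, (A,merge)→5560, (B,nl)→5680, (A,hash)→7920 …(+1); best=1680 via (B,hash)

1680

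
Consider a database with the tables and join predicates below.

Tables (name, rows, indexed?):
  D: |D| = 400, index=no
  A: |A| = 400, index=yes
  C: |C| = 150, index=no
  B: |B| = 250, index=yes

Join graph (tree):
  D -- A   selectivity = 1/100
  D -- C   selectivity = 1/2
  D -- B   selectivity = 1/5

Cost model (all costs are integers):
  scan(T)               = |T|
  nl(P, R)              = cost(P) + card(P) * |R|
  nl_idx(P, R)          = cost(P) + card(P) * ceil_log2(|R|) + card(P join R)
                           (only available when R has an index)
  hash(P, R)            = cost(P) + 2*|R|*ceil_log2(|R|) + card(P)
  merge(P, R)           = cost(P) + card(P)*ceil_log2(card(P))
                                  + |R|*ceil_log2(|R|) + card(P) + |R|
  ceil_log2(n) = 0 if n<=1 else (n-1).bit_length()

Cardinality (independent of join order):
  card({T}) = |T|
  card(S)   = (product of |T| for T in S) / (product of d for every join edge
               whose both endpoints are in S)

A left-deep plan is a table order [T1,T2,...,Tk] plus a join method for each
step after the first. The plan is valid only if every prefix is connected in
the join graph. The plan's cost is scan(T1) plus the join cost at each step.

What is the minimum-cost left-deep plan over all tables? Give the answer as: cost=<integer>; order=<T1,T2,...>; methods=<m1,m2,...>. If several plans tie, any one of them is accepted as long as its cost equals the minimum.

cost=93600; order=D,A,B,C; methods=nl_idx,hash,hash

Selinger DP (subsets sized 1..n):
  {D}: scan cost=400, card=400
  {A}: scan cost=400, card=400
  {C}: scan cost=150, card=150
  {B}: scan cost=250, card=250
  {AD}: card=1600; try (A,nl_idx)→5600, (D,hash)→8000, (A,hash)→8000, (D,merge)→8400, (A,merge)→8400, (D,nl)→160400 …(+1); best=5600 via (A,nl_idx)
  {CD}: card=30000; try (C,hash)→3200, (D,merge)→5500, (C,merge)→5750, (D,hash)→7500, (D,nl)→60150, (C,nl)→60400; best=3200 via (C,hash)
  {BD}: card=20000; try (B,hash)→4800, (D,merge)→6500, (B,merge)→6650, (D,hash)→7700, (B,nl_idx)→23600, (D,nl)→100250 …(+1); best=4800 via (B,hash)
  {ACD}: card=120000; try (C,hash)→9600, (C,merge)→26150, (A,hash)→40400, (C,nl)→245600, (A,nl_idx)→393200, (A,merge)→487200 …(+1); best=9600 via (C,hash)
  {ABD}: card=80000; try (B,hash)→11200, (B,merge)→27050, (A,hash)→32000, (B,nl_idx)→98400, (A,nl_idx)→264800, (A,merge)→328800 …(+2); best=11200 via (B,hash)
  {BCD}: card=1500000; try (C,hash)→27200, (B,hash)→37200, (C,merge)→326150, (B,merge)→485450, (B,nl_idx)→1743200, (C,nl)→3004800 …(+1); best=27200 via (C,hash)
  {ABCD}: card=6000000; try (C,hash)→93600, (B,hash)→133600, (C,merge)→1452550, (A,hash)→1534400, (B,merge)→2171850, (B,nl_idx)→6969600 …(+5); best=93600 via (C,hash)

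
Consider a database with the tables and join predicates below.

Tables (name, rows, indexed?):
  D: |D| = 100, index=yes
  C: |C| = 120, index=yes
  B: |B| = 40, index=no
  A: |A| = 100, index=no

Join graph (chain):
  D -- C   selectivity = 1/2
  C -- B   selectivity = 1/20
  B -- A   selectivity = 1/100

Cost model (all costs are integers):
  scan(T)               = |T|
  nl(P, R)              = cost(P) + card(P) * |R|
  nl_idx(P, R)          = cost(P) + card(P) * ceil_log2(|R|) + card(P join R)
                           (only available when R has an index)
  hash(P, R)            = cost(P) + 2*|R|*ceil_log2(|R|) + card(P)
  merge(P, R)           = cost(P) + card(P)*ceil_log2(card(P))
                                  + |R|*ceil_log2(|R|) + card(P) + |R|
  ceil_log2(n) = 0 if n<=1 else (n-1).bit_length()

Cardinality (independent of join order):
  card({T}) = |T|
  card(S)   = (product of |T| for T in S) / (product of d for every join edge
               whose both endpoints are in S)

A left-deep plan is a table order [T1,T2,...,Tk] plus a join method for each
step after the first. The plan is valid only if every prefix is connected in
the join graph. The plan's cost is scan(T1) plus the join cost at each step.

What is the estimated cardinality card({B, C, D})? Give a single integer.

12000

Tables in S: B(40), C(120), D(100)
Edges inside S: D-C(d=2), C-B(d=20)
numerator = 40 * 120 * 100 = 480000
denominator = 2 * 20 = 40
card(S) = 480000 / 40 = 12000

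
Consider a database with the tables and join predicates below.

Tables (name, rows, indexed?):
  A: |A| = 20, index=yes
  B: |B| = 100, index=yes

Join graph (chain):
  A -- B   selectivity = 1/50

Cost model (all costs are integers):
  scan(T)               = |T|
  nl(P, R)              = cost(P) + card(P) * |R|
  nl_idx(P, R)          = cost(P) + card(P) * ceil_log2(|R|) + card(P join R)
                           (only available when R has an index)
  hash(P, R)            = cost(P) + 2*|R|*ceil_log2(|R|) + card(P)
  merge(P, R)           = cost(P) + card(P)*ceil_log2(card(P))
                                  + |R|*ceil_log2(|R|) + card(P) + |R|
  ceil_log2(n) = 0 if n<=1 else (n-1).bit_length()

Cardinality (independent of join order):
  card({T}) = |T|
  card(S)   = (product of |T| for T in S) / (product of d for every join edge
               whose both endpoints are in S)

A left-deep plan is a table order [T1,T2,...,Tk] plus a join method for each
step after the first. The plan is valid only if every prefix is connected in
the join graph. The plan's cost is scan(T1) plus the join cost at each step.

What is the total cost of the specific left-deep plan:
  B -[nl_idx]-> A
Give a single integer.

step 1: scan B: cost=100, card=100
step 2: join A via nl_idx
    card(P join A) = 100*20/(50) = 40
    cost = 100 + 100*5 + 40 = 640

640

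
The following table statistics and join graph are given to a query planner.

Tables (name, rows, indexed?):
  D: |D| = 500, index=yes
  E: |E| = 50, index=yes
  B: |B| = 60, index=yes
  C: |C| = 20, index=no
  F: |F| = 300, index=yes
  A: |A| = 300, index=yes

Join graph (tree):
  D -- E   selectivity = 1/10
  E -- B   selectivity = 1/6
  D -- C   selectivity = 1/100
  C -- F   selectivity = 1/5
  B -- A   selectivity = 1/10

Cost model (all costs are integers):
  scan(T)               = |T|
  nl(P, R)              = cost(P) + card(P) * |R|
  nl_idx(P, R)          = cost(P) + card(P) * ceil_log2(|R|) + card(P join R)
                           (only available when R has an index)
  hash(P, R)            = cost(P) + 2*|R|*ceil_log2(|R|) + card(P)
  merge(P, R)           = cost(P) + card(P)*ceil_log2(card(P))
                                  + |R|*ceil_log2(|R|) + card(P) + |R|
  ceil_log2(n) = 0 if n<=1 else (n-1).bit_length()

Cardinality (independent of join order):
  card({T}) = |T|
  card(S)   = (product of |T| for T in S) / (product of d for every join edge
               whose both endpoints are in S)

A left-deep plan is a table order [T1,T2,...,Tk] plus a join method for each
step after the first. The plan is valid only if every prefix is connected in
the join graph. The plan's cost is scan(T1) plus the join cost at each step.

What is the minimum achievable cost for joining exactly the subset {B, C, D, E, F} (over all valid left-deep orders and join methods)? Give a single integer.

Selinger DP over subsets of {B,C,D,E,F}:
  {D}: scan cost=500, card=500
  {E}: scan cost=50, card=50
  {B}: scan cost=60, card=60
  {C}: scan cost=20, card=20
  {F}: scan cost=300, card=300
  {DE}: card=2500; try (E,hash)→1600, (D,nl_idx)→3000, (D,merge)→5400, (E,merge)→5850, (E,nl_idx)→6000, (D,hash)→9100 …(+2); best=1600 via (E,hash)
  {CD}: card=100; try (D,nl_idx)→300, (C,hash)→1200, (D,merge)→5140, (C,merge)→5620, (D,hash)→9040, (D,nl)→10020 …(+1); best=300 via (D,nl_idx)
  {BE}: card=500; try (E,hash)→720, (B,hash)→820, (B,merge)→820, (E,merge)→830, (B,nl_idx)→850, (E,nl_idx)→920 …(+2); best=720 via (E,hash)
  {CF}: card=1200; try (C,hash)→800, (F,nl_idx)→1400, (F,merge)→3140, (C,merge)→3420, (F,hash)→5440, (F,nl)→6020 …(+1); best=800 via (C,hash)
  {BDE}: card=25000; try (B,hash)→4820, (D,hash)→10220, (D,merge)→10720, (D,nl_idx)→30220, (B,merge)→34520, (B,nl_idx)→41600 …(+2); best=4820 via (B,hash)
  {CDE}: card=500; try (E,hash)→1000, (E,nl_idx)→1400, (E,merge)→1450, (C,hash)→4300, (E,nl)→5300, (C,merge)→34220 …(+1); best=1000 via (E,hash)
  {CDF}: card=6000; try (F,merge)→4100, (F,hash)→5800, (F,nl_idx)→7200, (D,hash)→11000, (D,nl_idx)→17600, (D,merge)→20200 …(+2); best=4100 via (F,merge)
  {BCDE}: card=5000; try (B,hash)→2220, (B,merge)→6420, (B,nl_idx)→9000, (C,hash)→30020, (B,nl)→31000, (C,merge)→404940 …(+1); best=2220 via (B,hash)
  {CDEF}: card=30000; try (F,hash)→6900, (F,merge)→9000, (E,hash)→10700, (F,nl_idx)→35500, (E,nl_idx)→70100, (E,merge)→88450 …(+2); best=6900 via (F,hash)
  {BCDEF}: card=300000; try (F,hash)→12620, (B,hash)→37620, (F,merge)→75220, (F,nl_idx)→347220, (B,nl_idx)→486900, (B,merge)→487320 …(+2); best=12620 via (F,hash)

12620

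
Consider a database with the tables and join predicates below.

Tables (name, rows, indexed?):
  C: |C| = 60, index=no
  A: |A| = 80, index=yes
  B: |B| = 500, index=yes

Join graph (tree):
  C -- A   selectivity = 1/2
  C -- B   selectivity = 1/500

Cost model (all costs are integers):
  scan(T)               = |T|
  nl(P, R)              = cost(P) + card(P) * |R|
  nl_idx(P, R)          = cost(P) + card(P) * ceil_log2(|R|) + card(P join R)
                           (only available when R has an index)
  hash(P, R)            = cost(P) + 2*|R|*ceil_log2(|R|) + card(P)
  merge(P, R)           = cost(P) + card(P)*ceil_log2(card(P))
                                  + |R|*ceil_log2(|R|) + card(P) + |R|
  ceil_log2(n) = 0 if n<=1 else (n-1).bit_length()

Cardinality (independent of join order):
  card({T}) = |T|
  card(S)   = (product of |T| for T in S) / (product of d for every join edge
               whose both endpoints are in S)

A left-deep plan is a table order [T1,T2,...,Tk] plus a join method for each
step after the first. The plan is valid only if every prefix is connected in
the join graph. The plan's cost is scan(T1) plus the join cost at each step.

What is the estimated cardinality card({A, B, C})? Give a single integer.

2400

Tables in S: A(80), B(500), C(60)
Edges inside S: C-A(d=2), C-B(d=500)
numerator = 80 * 500 * 60 = 2400000
denominator = 2 * 500 = 1000
card(S) = 2400000 / 1000 = 2400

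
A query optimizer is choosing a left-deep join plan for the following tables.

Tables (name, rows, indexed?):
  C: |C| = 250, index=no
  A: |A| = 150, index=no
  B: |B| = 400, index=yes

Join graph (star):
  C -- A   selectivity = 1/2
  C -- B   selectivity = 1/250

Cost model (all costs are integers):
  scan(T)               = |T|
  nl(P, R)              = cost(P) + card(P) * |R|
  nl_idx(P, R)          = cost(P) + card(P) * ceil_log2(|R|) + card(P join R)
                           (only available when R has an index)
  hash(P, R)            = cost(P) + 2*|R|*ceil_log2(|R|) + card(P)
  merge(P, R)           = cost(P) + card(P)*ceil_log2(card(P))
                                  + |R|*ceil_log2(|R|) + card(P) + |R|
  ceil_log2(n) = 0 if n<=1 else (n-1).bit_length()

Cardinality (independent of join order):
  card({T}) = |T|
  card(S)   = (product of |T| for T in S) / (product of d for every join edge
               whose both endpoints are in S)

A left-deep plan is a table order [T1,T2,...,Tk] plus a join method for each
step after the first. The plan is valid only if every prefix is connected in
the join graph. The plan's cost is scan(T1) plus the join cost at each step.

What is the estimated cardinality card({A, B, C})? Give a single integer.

30000

Tables in S: A(150), B(400), C(250)
Edges inside S: C-A(d=2), C-B(d=250)
numerator = 150 * 400 * 250 = 15000000
denominator = 2 * 250 = 500
card(S) = 15000000 / 500 = 30000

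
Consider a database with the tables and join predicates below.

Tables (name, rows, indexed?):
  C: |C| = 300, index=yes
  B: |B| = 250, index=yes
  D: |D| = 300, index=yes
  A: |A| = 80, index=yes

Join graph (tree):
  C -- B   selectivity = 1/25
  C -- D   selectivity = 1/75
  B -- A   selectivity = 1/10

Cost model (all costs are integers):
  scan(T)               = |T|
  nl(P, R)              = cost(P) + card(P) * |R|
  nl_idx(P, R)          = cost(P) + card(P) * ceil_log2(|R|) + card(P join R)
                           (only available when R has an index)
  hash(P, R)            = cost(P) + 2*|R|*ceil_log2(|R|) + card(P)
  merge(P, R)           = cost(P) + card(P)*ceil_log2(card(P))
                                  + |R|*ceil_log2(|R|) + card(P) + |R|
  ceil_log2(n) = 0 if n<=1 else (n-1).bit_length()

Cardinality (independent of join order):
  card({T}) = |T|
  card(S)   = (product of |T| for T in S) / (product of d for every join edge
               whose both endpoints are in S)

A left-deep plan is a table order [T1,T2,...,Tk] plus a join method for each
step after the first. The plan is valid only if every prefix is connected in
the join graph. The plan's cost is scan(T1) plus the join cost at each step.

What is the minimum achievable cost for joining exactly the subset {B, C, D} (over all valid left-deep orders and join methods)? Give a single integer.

9400

Selinger DP over subsets of {B,C,D}:
  {C}: scan cost=300, card=300
  {B}: scan cost=250, card=250
  {D}: scan cost=300, card=300
  {BC}: card=3000; try (B,hash)→4600, (C,merge)→5500, (C,nl_idx)→5500, (B,merge)→5550, (B,nl_idx)→5700, (C,hash)→5900 …(+2); best=4600 via (B,hash)
  {CD}: card=1200; try (D,nl_idx)→4200, (C,nl_idx)→4200, (D,hash)→6000, (C,hash)→6000, (D,merge)→6300, (C,merge)→6300 …(+2); best=4200 via (D,nl_idx)
  {BCD}: card=12000; try (B,hash)→9400, (D,hash)→13000, (B,merge)→20850, (B,nl_idx)→25800, (D,nl_idx)→43600, (D,merge)→46600 …(+2); best=9400 via (B,hash)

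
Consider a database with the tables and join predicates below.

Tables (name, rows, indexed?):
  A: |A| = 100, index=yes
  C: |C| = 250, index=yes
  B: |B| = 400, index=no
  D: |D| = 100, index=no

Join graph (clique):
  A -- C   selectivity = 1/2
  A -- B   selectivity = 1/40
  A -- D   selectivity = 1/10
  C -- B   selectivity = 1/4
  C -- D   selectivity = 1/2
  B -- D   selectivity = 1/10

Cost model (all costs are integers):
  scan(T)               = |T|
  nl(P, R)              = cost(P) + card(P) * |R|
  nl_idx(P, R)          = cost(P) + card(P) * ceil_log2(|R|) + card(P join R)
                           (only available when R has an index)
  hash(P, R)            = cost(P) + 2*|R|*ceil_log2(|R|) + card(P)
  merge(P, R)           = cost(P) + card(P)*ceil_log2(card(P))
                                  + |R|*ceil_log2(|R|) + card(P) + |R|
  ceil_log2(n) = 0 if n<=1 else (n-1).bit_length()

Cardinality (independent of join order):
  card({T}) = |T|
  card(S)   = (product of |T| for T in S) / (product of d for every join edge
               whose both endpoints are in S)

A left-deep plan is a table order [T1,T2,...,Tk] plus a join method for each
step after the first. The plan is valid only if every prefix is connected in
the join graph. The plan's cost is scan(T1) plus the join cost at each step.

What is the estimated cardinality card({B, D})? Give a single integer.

Tables in S: B(400), D(100)
Edges inside S: B-D(d=10)
numerator = 400 * 100 = 40000
denominator = 10 = 10
card(S) = 40000 / 10 = 4000

4000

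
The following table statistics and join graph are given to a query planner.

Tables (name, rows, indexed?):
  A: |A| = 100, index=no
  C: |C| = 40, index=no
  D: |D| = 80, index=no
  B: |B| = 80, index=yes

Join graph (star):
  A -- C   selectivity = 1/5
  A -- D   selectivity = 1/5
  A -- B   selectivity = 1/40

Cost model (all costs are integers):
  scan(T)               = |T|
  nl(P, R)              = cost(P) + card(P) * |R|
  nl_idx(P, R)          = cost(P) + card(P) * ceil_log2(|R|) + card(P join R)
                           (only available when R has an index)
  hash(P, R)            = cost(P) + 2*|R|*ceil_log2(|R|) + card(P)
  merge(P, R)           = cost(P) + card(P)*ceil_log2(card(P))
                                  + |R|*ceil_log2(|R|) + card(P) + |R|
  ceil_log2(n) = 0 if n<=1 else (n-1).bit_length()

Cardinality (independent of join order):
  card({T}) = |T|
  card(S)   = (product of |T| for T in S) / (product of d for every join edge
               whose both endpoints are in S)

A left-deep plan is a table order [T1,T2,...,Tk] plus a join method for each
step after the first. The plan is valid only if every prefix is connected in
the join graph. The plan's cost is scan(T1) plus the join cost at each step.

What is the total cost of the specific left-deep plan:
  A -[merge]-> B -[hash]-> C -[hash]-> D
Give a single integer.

step 1: scan A: cost=100, card=100
step 2: join B via merge
    card(P join B) = 100*80/(40) = 200
    cost = 100 + 100*7 + 80*7 + 100 + 80 = 1540
step 3: join C via hash
    card(P join C) = 200*40/(5) = 1600
    cost = 1540 + 2*40*6 + 200 = 2220
step 4: join D via hash
    card(P join D) = 1600*80/(5) = 25600
    cost = 2220 + 2*80*7 + 1600 = 4940

4940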